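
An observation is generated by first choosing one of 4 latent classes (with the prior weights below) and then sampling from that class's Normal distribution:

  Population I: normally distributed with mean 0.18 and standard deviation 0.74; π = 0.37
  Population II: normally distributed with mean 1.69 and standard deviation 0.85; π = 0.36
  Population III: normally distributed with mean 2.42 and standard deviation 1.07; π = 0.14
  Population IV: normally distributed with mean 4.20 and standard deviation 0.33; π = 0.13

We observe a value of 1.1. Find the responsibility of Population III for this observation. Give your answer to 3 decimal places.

0.098

P(component k | x) = w_k·f_k(x) / marginal(x), where marginal(x) = Σ_j w_j·f_j(x).
Normal densities:
  p_I = (1/(0.74·√(2π)))·exp(−(1.1−0.18)²/(2·0.74²)) = 0.539111·exp(-0.77283) = 0.248911
  p_II = (1/(0.85·√(2π)))·exp(−(1.1−1.69)²/(2·0.85²)) = 0.469344·exp(-0.24090) = 0.368867
  p_III = (1/(1.07·√(2π)))·exp(−(1.1−2.42)²/(2·1.07²)) = 0.372843·exp(-0.76094) = 0.174202
  p_IV = (1/(0.33·√(2π)))·exp(−(1.1−4.20)²/(2·0.33²)) = 1.208916·exp(-44.12305) = 8.31763e-20
Unnormalised posteriors:
  w_I·p_I = 0.37 × 0.248911 = 0.092097
  w_II·p_II = 0.36 × 0.368867 = 0.132792
  w_III·p_III = 0.14 × 0.174202 = 0.0243883
  w_IV·p_IV = 0.13 × 8.31763e-20 = 1.08129e-20
Marginal: 0.092097 + 0.132792 + 0.0243883 + 1.08129e-20 = 0.249277
P(Population III | 1.1) ≈ 0.098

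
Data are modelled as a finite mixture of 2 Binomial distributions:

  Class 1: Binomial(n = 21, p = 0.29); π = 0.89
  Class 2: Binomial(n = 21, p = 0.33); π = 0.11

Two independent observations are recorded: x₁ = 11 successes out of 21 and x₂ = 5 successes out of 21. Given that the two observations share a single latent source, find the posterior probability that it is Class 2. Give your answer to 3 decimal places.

The responsibility of component k is P(Z=k) f_k(x) divided by Σ_j P(Z=j) f_j(x).
Since both observations come from the same component, the likelihood for component k is f_k(x₁)·f_k(x₂).
  f_1 = [0.0140083] × [0.174047] = 0.00243811
  f_2 = [0.0324957] × [0.131314] = 0.00426713
Prior × likelihood for each component:
  P(Z=1)·f_1 = 0.89 × 0.00243811 = 0.00216992
  P(Z=2)·f_2 = 0.11 × 0.00426713 = 0.000469385
Sum: 0.00216992 + 0.000469385 = 0.0026393
Responsibility of Class 2: 0.000469385 / 0.0026393 ≈ 0.178

0.178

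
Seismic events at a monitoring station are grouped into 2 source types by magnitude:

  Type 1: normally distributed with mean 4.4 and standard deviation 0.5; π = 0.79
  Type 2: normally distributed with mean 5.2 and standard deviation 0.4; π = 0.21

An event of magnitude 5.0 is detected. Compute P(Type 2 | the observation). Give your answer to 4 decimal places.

0.3759

Apply Bayes' rule: the posterior for each component is proportional to its prior times its likelihood at x.
Component likelihoods at x = 5.0:
  f_1 = 0.388372
  f_2 = 0.880163
Unnormalised posteriors:
  π_1·f_1 = 0.79 × 0.388372 = 0.306814
  π_2·f_2 = 0.21 × 0.880163 = 0.184834
Evidence: 0.306814 + 0.184834 = 0.491648
P(Type 2 | 5.0) = 0.184834 / 0.491648 ≈ 0.3759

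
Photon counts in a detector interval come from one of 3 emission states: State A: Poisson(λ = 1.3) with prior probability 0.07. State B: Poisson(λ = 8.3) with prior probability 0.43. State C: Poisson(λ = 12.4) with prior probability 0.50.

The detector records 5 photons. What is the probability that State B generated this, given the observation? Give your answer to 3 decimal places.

By Bayes' theorem, P(k | x) = π_k f_k(x) / Σ_j π_j f_j(x).
Poisson probabilities:
  f_A = e^(−1.3)·1.3^5/5! = 0.00843243
  f_B = e^(−8.3)·8.3^5/5! = 0.0815765
  f_C = e^(−12.4)·12.4^5/5! = 0.0100618
Unnormalised posteriors:
  π_A·f_A = 0.07 × 0.00843243 = 0.00059027
  π_B·f_B = 0.43 × 0.0815765 = 0.0350779
  π_C·f_C = 0.50 × 0.0100618 = 0.0050309
Denominator: 0.00059027 + 0.0350779 + 0.0050309 = 0.0406991
P(State B | 5 photons) ≈ 0.862

0.862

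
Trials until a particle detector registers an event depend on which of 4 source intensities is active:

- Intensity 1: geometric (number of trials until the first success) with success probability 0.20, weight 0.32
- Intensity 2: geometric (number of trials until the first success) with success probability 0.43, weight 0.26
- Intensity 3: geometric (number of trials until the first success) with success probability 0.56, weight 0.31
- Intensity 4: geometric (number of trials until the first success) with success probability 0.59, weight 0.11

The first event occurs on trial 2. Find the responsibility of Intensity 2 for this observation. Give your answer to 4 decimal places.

Apply Bayes' rule: the posterior for each component is proportional to its prior times its likelihood at x.
Evaluate each component's likelihood at the observed value:
  p_1 = 0.16
  p_2 = 0.2451
  p_3 = 0.2464
  p_4 = 0.2419
Weight by the priors:
  P(Z=1)·p_1 = 0.32 × 0.16 = 0.0512
  P(Z=2)·p_2 = 0.26 × 0.2451 = 0.063726
  P(Z=3)·p_3 = 0.31 × 0.2464 = 0.076384
  P(Z=4)·p_4 = 0.11 × 0.2419 = 0.026609
Evidence: 0.0512 + 0.063726 + 0.076384 + 0.026609 = 0.217919
P(Intensity 2 | the observation) ≈ 0.2924

0.2924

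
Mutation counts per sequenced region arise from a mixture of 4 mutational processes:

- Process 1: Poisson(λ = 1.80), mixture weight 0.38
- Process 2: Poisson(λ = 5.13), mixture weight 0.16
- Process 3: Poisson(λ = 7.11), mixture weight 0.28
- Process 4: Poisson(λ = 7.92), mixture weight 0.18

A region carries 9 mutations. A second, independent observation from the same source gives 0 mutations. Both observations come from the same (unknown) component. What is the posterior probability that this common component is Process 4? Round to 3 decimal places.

0.106

P(component k | x) = P(Z=k)·f_k(x) / marginal(x), where marginal(x) = Σ_j P(Z=j)·f_j(x).
Since both observations come from the same component, the likelihood for component k is f_k(x₁)·f_k(x₂).
  L_1 = [9.03565e-05] × [0.165299] = 1.49358e-05
  L_2 = [0.0401202] × [0.00591656] = 0.000237373
  L_3 = [0.104527] × [0.000816895] = 8.53878e-05
  L_4 = [0.122787] × [0.000363402] = 4.4621e-05
Multiply by the mixture weights:
  P(Z=1)·L_1 = 0.38 × 1.49358e-05 = 5.67562e-06
  P(Z=2)·L_2 = 0.16 × 0.000237373 = 3.79797e-05
  P(Z=3)·L_3 = 0.28 × 8.53878e-05 = 2.39086e-05
  P(Z=4)·L_4 = 0.18 × 4.4621e-05 = 8.03177e-06
Sum: 5.67562e-06 + 3.79797e-05 + 2.39086e-05 + 8.03177e-06 = 7.55957e-05
P(Process 4 | x₁,x₂) = 8.03177e-06 / 7.55957e-05 ≈ 0.106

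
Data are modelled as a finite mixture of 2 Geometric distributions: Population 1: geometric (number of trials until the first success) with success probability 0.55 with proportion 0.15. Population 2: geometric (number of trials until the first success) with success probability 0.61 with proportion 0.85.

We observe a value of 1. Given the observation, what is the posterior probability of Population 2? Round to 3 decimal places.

0.863

By Bayes' theorem, P(k | x) = P(Z=k) f_k(x) / Σ_j P(Z=j) f_j(x).
Evaluate each component's likelihood at the observed value:
  f_1 = 0.55
  f_2 = 0.61
Unnormalised posteriors:
  P(Z=1)·f_1 = 0.15 × 0.55 = 0.0825
  P(Z=2)·f_2 = 0.85 × 0.61 = 0.5185
Sum: 0.0825 + 0.5185 = 0.601
Responsibility of Population 2: 0.5185 / 0.601 ≈ 0.863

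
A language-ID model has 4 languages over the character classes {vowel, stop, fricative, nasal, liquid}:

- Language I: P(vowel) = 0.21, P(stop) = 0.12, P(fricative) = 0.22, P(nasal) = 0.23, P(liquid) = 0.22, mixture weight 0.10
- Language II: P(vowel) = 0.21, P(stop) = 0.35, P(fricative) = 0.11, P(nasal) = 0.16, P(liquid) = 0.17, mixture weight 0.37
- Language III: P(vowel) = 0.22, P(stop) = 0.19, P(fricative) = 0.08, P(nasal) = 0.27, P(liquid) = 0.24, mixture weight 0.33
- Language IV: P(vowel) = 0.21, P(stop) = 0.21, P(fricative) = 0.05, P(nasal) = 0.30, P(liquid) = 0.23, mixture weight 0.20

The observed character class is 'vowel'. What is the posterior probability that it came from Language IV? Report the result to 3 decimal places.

0.197

Posterior ∝ prior × likelihood, so P(k | x) ∝ π_k f_k(x); normalise over all components.
Component likelihoods at x = 'vowel':
  L_I = 0.21
  L_II = 0.21
  L_III = 0.22
  L_IV = 0.21
Multiply by the mixture weights:
  π_I·L_I = 0.10 × 0.21 = 0.021
  π_II·L_II = 0.37 × 0.21 = 0.0777
  π_III·L_III = 0.33 × 0.22 = 0.0726
  π_IV·L_IV = 0.20 × 0.21 = 0.042
Marginal: 0.021 + 0.0777 + 0.0726 + 0.042 = 0.2133
Responsibility of Language IV: 0.042 / 0.2133 ≈ 0.197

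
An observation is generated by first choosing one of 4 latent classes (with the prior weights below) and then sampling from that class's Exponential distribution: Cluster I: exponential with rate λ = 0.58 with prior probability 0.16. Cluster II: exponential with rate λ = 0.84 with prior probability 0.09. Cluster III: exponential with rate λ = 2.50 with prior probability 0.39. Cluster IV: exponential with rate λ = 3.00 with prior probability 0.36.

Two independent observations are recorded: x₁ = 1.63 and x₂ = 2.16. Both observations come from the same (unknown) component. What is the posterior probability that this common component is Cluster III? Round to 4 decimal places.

Apply Bayes' rule: the posterior for each component is proportional to its prior times its likelihood at x.
Since both observations come from the same component, the likelihood for component k is f_k(x₁)·f_k(x₂).
  f_I = [0.225344] × [0.165708] = 0.0373413
  f_II = [0.213621] × [0.136866] = 0.0292374
  f_III = [0.0424805] × [0.0112915] = 0.000479667
  f_IV = [0.0225643] × [0.00460143] = 0.000103828
Prior × likelihood for each component:
  w_I·f_I = 0.16 × 0.0373413 = 0.00597461
  w_II·f_II = 0.09 × 0.0292374 = 0.00263137
  w_III·f_III = 0.39 × 0.000479667 = 0.00018707
  w_IV·f_IV = 0.36 × 0.000103828 = 3.73781e-05
Sum: 0.00597461 + 0.00263137 + 0.00018707 + 3.73781e-05 = 0.00883043
P(Cluster III | x₁, x₂) ≈ 0.0212

0.0212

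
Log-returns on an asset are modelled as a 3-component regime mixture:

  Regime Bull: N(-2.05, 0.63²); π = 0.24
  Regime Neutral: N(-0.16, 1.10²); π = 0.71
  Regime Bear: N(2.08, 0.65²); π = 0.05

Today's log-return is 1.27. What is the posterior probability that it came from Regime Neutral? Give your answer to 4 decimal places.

0.8868

By Bayes' theorem, P(k | x) = P(Z=k) f_k(x) / Σ_j P(Z=j) f_j(x).
Normal densities:
  f_Bull = (1/(0.63·√(2π)))·exp(−(1.27−-2.05)²/(2·0.63²)) = 0.633242·exp(-13.88561) = 5.9037e-07
  f_Neutral = (1/(1.10·√(2π)))·exp(−(1.27−-0.16)²/(2·1.10²)) = 0.362675·exp(-0.84500) = 0.15579
  f_Bear = (1/(0.65·√(2π)))·exp(−(1.27−2.08)²/(2·0.65²)) = 0.613757·exp(-0.77645) = 0.282351
Prior × likelihood for each component:
  P(Z=Bull)·f_Bull = 0.24 × 5.9037e-07 = 1.41689e-07
  P(Z=Neutral)·f_Neutral = 0.71 × 0.15579 = 0.110611
  P(Z=Bear)·f_Bear = 0.05 × 0.282351 = 0.0141175
Normaliser: 1.41689e-07 + 0.110611 + 0.0141175 = 0.124728
So the posterior for Regime Neutral is 0.110611 / 0.124728 ≈ 0.8868.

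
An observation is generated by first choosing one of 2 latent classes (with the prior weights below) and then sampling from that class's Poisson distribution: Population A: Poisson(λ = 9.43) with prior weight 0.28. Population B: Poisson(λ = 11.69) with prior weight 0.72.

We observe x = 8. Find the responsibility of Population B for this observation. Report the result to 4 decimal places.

0.5994

By Bayes' theorem, P(k | x) = π_k f_k(x) / Σ_j π_j f_j(x).
Evaluate each component's likelihood at the observed value:
  p_A = e^(−9.43)·9.43^8/8! = 0.124502
  p_B = e^(−11.69)·11.69^8/8! = 0.0724591
Unnormalised posteriors:
  π_A·p_A = 0.28 × 0.124502 = 0.0348605
  π_B·p_B = 0.72 × 0.0724591 = 0.0521706
Evidence: 0.0348605 + 0.0521706 = 0.0870311
Responsibility of Population B: 0.0521706 / 0.0870311 ≈ 0.5994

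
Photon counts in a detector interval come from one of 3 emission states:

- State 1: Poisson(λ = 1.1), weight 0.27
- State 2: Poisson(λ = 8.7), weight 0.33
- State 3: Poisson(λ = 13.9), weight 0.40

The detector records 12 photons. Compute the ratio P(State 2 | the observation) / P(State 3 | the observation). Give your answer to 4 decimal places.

Posterior odds = (π_i f_i(x)) / (π_j f_j(x)); the normalising sum cancels.
Poisson probabilities:
  f_1 = e^(−1.1)·1.1^12/12! = 2.18098e-09
  f_2 = e^(−8.7)·8.7^12/12! = 0.0653931
  f_3 = e^(−13.9)·13.9^12/12! = 0.0998039
0.0215797 / 0.0399215 ≈ 0.5406

0.5406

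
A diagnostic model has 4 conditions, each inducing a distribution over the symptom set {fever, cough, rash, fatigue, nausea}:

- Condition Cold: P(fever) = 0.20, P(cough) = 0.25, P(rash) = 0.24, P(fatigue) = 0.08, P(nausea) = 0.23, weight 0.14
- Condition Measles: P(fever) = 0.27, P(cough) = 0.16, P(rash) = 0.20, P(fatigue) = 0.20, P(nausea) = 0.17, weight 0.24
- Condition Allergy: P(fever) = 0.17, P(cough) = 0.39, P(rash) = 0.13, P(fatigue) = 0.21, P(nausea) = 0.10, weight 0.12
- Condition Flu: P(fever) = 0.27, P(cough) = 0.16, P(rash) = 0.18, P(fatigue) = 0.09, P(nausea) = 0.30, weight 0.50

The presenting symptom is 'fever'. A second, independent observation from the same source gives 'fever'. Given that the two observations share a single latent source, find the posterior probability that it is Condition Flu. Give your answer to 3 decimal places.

0.578

By Bayes' theorem, P(k | x) = π_k f_k(x) / Σ_j π_j f_j(x).
Since both observations come from the same component, the likelihood for component k is f_k(x₁)·f_k(x₂).
  f_Cold = [P(fever | comp) = 0.20] × [0.2] = 0.04
  f_Measles = [P(fever | comp) = 0.27] × [0.27] = 0.0729
  f_Allergy = [P(fever | comp) = 0.17] × [0.17] = 0.0289
  f_Flu = [P(fever | comp) = 0.27] × [0.27] = 0.0729
Prior × likelihood for each component:
  π_Cold·f_Cold = 0.14 × 0.04 = 0.0056
  π_Measles·f_Measles = 0.24 × 0.0729 = 0.017496
  π_Allergy·f_Allergy = 0.12 × 0.0289 = 0.003468
  π_Flu·f_Flu = 0.50 × 0.0729 = 0.03645
Sum: 0.0056 + 0.017496 + 0.003468 + 0.03645 = 0.063014
So the posterior for Condition Flu is 0.03645 / 0.063014 ≈ 0.578.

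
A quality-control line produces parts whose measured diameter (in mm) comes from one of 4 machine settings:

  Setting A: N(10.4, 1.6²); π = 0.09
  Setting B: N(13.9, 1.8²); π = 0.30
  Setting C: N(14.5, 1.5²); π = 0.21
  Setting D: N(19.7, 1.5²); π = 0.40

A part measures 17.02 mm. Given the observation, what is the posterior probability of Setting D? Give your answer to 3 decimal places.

0.431

By Bayes' theorem, P(k | x) = w_k f_k(x) / Σ_j w_j f_j(x).
Normal densities:
  L_A = 4.78043e-05
  L_B = 0.0493436
  L_C = 0.0648548
  L_D = 0.0539071
Multiply by the mixture weights:
  w_A·L_A = 0.09 × 4.78043e-05 = 4.30239e-06
  w_B·L_B = 0.30 × 0.0493436 = 0.0148031
  w_C·L_C = 0.21 × 0.0648548 = 0.0136195
  w_D·L_D = 0.40 × 0.0539071 = 0.0215629
Normaliser: 4.30239e-06 + 0.0148031 + 0.0136195 + 0.0215629 = 0.0499897
P(Setting D | the observation) = 0.0215629 / 0.0499897 ≈ 0.431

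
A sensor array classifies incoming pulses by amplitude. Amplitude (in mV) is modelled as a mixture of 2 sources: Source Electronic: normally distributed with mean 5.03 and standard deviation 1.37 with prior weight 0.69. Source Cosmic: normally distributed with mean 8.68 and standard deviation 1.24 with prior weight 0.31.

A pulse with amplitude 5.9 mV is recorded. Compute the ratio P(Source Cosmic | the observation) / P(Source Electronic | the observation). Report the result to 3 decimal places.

0.049

Only the two components matter; the odds are (π_i f_i(x)) / (π_j f_j(x)).
Evaluate each component's likelihood at the observed value:
  L_Electronic = 0.238024
  L_Cosmic = 0.0260643
Posterior odds = (π_Cosmic·L_Cosmic) / (π_Electronic·L_Electronic) = (0.31·0.0260643) / (0.69·0.238024) = 0.00807994 / 0.164236 ≈ 0.049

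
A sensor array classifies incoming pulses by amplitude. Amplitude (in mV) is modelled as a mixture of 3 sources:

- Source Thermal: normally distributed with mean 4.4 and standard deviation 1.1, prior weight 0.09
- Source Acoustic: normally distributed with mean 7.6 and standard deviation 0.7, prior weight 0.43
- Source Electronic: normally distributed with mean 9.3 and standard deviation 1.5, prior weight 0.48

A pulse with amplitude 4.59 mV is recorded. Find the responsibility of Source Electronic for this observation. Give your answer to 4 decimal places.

0.0279

P(component k | x) = P(Z=k)·f_k(x) / marginal(x), where marginal(x) = Σ_j P(Z=j)·f_j(x).
Normal densities:
  f_Thermal = 0.357305
  f_Acoustic = 5.50503e-05
  f_Electronic = 0.00192236
Unnormalised posteriors:
  P(Z=Thermal)·f_Thermal = 0.09 × 0.357305 = 0.0321574
  P(Z=Acoustic)·f_Acoustic = 0.43 × 5.50503e-05 = 2.36716e-05
  P(Z=Electronic)·f_Electronic = 0.48 × 0.00192236 = 0.000922731
Marginal: 0.0321574 + 2.36716e-05 + 0.000922731 = 0.0331038
So the posterior for Source Electronic is 0.000922731 / 0.0331038 ≈ 0.0279.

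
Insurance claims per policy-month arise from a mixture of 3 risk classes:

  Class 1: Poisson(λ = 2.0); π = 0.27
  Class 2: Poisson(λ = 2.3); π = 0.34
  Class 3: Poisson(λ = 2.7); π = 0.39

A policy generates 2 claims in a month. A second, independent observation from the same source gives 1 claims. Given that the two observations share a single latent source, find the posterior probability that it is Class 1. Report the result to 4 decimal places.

The responsibility of component k is π_k f_k(x) divided by Σ_j π_j f_j(x).
Since both observations come from the same component, the likelihood for component k is f_k(x₁)·f_k(x₂).
  L_1 = [e^(−2.0)·2.0^2/2! = 0.270671] × [0.270671] = 0.0732626
  L_2 = [e^(−2.3)·2.3^2/2! = 0.265185] × [0.230595] = 0.0611503
  L_3 = [e^(−2.7)·2.7^2/2! = 0.244964] × [0.181455] = 0.0444499
Weight by the priors:
  π_1·L_1 = 0.27 × 0.0732626 = 0.0197809
  π_2·L_2 = 0.34 × 0.0611503 = 0.0207911
  π_3·L_3 = 0.39 × 0.0444499 = 0.0173355
Sum: 0.0197809 + 0.0207911 + 0.0173355 = 0.0579075
Responsibility of Class 1: 0.0197809 / 0.0579075 ≈ 0.3416

0.3416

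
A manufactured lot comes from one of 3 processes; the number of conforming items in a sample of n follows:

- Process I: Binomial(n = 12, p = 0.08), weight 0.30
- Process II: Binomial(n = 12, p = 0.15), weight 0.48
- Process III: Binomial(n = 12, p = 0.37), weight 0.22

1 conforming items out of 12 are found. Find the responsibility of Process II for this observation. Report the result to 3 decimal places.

Apply Bayes' rule: the posterior for each component is proportional to its prior times its likelihood at x.
Evaluate each component's likelihood at the observed value:
  f_I = C(12,1)·0.08^1·0.92^11 = 12·0.08·0.399637 = 0.383652
  f_II = C(12,1)·0.15^1·0.85^11 = 12·0.15·0.167343 = 0.301218
  f_III = C(12,1)·0.37^1·0.63^11 = 12·0.37·0.00620506 = 0.0275505
Weight by the priors:
  w_I·f_I = 0.30 × 0.383652 = 0.115096
  w_II·f_II = 0.48 × 0.301218 = 0.144585
  w_III·f_III = 0.22 × 0.0275505 = 0.0060611
Evidence: 0.115096 + 0.144585 + 0.0060611 = 0.265741
P(Process II | the observation) ≈ 0.544

0.544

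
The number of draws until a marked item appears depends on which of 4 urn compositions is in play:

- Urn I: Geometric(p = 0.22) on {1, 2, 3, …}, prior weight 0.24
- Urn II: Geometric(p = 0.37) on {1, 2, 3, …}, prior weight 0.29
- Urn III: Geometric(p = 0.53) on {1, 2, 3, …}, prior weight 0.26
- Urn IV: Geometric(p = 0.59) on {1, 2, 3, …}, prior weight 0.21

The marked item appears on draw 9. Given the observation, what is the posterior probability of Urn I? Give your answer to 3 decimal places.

0.701

P(component k | x) = P(Z=k)·f_k(x) / marginal(x), where marginal(x) = Σ_j P(Z=j)·f_j(x).
Evaluate each component's likelihood at the observed value:
  f_I = 0.0301425
  f_II = 0.00918176
  f_III = 0.001262
  f_IV = 0.000471111
Weight by the priors:
  P(Z=I)·f_I = 0.24 × 0.0301425 = 0.0072342
  P(Z=II)·f_II = 0.29 × 0.00918176 = 0.00266271
  P(Z=III)·f_III = 0.26 × 0.001262 = 0.00032812
  P(Z=IV)·f_IV = 0.21 × 0.000471111 = 9.89332e-05
Evidence: 0.0072342 + 0.00266271 + 0.00032812 + 9.89332e-05 = 0.010324
Responsibility of Urn I: 0.0072342 / 0.010324 ≈ 0.701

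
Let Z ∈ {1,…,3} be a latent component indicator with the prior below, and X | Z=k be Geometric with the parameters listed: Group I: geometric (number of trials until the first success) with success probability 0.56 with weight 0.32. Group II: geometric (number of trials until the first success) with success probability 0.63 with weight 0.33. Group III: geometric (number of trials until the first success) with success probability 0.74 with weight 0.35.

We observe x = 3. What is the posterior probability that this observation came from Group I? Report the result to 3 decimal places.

0.430

The responsibility of component k is w_k f_k(x) divided by Σ_j w_j f_j(x).
Component likelihoods at x = 3:
  L_I = 0.56·(1−0.56)^2 = 0.56·0.1936 = 0.108416
  L_II = 0.63·(1−0.63)^2 = 0.63·0.1369 = 0.086247
  L_III = 0.74·(1−0.74)^2 = 0.74·0.0676 = 0.050024
Prior × likelihood for each component:
  w_I·L_I = 0.32 × 0.108416 = 0.0346931
  w_II·L_II = 0.33 × 0.086247 = 0.0284615
  w_III·L_III = 0.35 × 0.050024 = 0.0175084
Denominator: 0.0346931 + 0.0284615 + 0.0175084 = 0.080663
Responsibility of Group I: 0.0346931 / 0.080663 ≈ 0.430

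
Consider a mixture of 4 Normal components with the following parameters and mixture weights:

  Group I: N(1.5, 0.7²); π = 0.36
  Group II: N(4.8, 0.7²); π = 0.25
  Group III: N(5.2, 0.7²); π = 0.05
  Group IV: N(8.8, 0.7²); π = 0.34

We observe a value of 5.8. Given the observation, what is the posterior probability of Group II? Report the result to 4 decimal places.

By Bayes' theorem, P(k | x) = P(Z=k) f_k(x) / Σ_j P(Z=j) f_j(x).
Evaluate each component's likelihood at the observed value:
  p_I = 3.64609e-09
  p_II = 0.205426
  p_III = 0.394707
  p_IV = 5.8532e-05
Unnormalised posteriors:
  P(Z=I)·p_I = 0.36 × 3.64609e-09 = 1.31259e-09
  P(Z=II)·p_II = 0.25 × 0.205426 = 0.0513564
  P(Z=III)·p_III = 0.05 × 0.394707 = 0.0197354
  P(Z=IV)·p_IV = 0.34 × 5.8532e-05 = 1.99009e-05
Evidence: 1.31259e-09 + 0.0513564 + 0.0197354 + 1.99009e-05 = 0.0711117
Responsibility of Group II: 0.0513564 / 0.0711117 ≈ 0.7222

0.7222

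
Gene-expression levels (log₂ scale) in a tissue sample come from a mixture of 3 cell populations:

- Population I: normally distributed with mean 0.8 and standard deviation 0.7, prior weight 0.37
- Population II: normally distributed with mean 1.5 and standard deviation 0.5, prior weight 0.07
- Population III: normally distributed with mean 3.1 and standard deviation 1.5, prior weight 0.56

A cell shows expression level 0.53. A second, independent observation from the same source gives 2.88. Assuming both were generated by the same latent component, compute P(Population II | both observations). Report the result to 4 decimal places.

The responsibility of component k is π_k f_k(x) divided by Σ_j π_j f_j(x).
Since both observations come from the same component, the likelihood for component k is f_k(x₁)·f_k(x₂).
  L_I = [(1/(0.7·√(2π)))·exp(−(0.53−0.8)²/(2·0.7²)) = 0.569918·exp(-0.07439) = 0.529061] × [0.00689501] = 0.00364788
  L_II = [(1/(0.5·√(2π)))·exp(−(0.53−1.5)²/(2·0.5²)) = 0.797885·exp(-1.88180) = 0.12153] × [0.0176929] = 0.00215023
  L_III = [(1/(1.5·√(2π)))·exp(−(0.53−3.1)²/(2·1.5²)) = 0.265962·exp(-1.46776) = 0.0612887] × [0.263116] = 0.0161261
Multiply by the mixture weights:
  π_I·L_I = 0.37 × 0.00364788 = 0.00134972
  π_II·L_II = 0.07 × 0.00215023 = 0.000150516
  π_III·L_III = 0.56 × 0.0161261 = 0.0090306
Denominator: 0.00134972 + 0.000150516 + 0.0090306 = 0.0105308
Responsibility of Population II: 0.000150516 / 0.0105308 ≈ 0.0143

0.0143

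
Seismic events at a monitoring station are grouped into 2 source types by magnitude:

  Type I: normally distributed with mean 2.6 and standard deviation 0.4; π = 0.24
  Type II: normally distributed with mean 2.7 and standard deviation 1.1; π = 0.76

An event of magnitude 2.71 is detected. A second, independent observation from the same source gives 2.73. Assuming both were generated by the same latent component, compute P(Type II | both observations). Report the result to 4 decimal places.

By Bayes' theorem, P(k | x) = π_k f_k(x) / Σ_j π_j f_j(x).
Since both observations come from the same component, the likelihood for component k is f_k(x₁)·f_k(x₂).
  L_I = [0.960347] × [0.94605] = 0.908536
  L_II = [0.36266] × [0.36254] = 0.131479
Multiply by the mixture weights:
  π_I·L_I = 0.24 × 0.908536 = 0.218049
  π_II·L_II = 0.76 × 0.131479 = 0.0999238
Normaliser: 0.218049 + 0.0999238 = 0.317972
P(Type II | data) = 0.0999238 / 0.317972 ≈ 0.3143

0.3143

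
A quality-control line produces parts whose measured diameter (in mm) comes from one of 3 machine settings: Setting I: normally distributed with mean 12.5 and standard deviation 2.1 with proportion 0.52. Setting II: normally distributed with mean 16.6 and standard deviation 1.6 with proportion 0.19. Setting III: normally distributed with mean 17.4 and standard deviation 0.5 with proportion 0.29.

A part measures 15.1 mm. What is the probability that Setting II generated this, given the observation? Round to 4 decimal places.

0.3994

Apply Bayes' rule: the posterior for each component is proportional to its prior times its likelihood at x.
Component likelihoods at x = 15.1 mm:
  f_I = 0.0882735
  f_II = 0.160671
  f_III = 2.02817e-05
Unnormalised posteriors:
  π_I·f_I = 0.52 × 0.0882735 = 0.0459022
  π_II·f_II = 0.19 × 0.160671 = 0.0305275
  π_III·f_III = 0.29 × 2.02817e-05 = 5.88169e-06
Sum: 0.0459022 + 0.0305275 + 5.88169e-06 = 0.0764356
So the posterior for Setting II is 0.0305275 / 0.0764356 ≈ 0.3994.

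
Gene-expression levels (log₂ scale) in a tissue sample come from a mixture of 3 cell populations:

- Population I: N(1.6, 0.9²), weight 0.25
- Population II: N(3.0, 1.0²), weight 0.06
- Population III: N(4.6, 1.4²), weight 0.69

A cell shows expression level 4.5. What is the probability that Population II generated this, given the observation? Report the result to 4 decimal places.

0.0380

By Bayes' theorem, P(k | x) = w_k f_k(x) / Σ_j w_j f_j(x).
Component likelihoods at x = 4.5:
  f_I = 0.00246655
  f_II = 0.129518
  f_III = 0.284233
Multiply by the mixture weights:
  w_I·f_I = 0.25 × 0.00246655 = 0.000616637
  w_II·f_II = 0.06 × 0.129518 = 0.00777106
  w_III·f_III = 0.69 × 0.284233 = 0.196121
Sum: 0.000616637 + 0.00777106 + 0.196121 = 0.204508
Responsibility of Population II: 0.00777106 / 0.204508 ≈ 0.0380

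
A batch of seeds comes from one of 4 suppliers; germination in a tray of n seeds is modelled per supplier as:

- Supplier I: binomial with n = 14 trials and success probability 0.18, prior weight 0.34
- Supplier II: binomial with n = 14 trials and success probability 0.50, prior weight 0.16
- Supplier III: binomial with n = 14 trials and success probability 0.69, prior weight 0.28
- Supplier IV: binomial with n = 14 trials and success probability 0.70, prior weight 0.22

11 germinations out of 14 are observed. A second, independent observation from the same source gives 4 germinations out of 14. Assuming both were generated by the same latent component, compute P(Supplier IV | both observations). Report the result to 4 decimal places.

0.1626

By Bayes' theorem, P(k | x) = P(Z=k) f_k(x) / Σ_j P(Z=j) f_j(x).
Since both observations come from the same component, the likelihood for component k is f_k(x₁)·f_k(x₂).
  f_I = [C(14,11)·0.18^11·0.82^3 = 364·6.42684e-09·0.551368 = 1.28985e-06] × [0.144432] = 1.86296e-07
  f_II = [C(14,11)·0.50^11·0.50^3 = 364·0.000488281·0.125 = 0.0222168] × [0.0610962] = 0.00135736
  f_III = [C(14,11)·0.69^11·0.31^3 = 364·0.0168787·0.029791 = 0.183032] × [0.00185972] = 0.000340388
  f_IV = [C(14,11)·0.70^11·0.30^3 = 364·0.0197733·0.027 = 0.194332] × [0.00141918] = 0.000275792
Prior × likelihood for each component:
  P(Z=I)·f_I = 0.34 × 1.86296e-07 = 6.33406e-08
  P(Z=II)·f_II = 0.16 × 0.00135736 = 0.000217178
  P(Z=III)·f_III = 0.28 × 0.000340388 = 9.53086e-05
  P(Z=IV)·f_IV = 0.22 × 0.000275792 = 6.06743e-05
Evidence: 6.33406e-08 + 0.000217178 + 9.53086e-05 + 6.06743e-05 = 0.000373224
So the posterior for Supplier IV is 6.06743e-05 / 0.000373224 ≈ 0.1626.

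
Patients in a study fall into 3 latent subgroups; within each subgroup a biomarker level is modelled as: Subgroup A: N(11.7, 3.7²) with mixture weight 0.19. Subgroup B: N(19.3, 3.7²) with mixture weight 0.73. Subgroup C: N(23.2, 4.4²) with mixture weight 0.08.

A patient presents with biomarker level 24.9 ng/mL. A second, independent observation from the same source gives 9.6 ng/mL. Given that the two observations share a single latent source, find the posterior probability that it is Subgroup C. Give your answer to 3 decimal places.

Apply Bayes' rule: the posterior for each component is proportional to its prior times its likelihood at x.
Since both observations come from the same component, the likelihood for component k is f_k(x₁)·f_k(x₂).
  f_A = [0.000185763] × [0.0917821] = 1.70497e-05
  f_B = [0.0342992] × [0.00346958] = 0.000119004
  f_C = [0.0841477] × [0.000763649] = 6.42593e-05
Weight by the priors:
  w_A·f_A = 0.19 × 1.70497e-05 = 3.23944e-06
  w_B·f_B = 0.73 × 0.000119004 = 8.68729e-05
  w_C·f_C = 0.08 × 6.42593e-05 = 5.14074e-06
Evidence: 3.23944e-06 + 8.68729e-05 + 5.14074e-06 = 9.5253e-05
So the posterior for Subgroup C is 5.14074e-06 / 9.5253e-05 ≈ 0.054.

0.054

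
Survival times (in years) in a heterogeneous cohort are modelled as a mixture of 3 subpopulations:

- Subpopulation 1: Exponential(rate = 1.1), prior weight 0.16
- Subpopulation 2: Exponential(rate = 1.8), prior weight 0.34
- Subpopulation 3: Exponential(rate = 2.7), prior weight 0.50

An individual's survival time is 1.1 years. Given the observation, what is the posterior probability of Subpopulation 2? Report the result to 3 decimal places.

P(component k | x) = P(Z=k)·f_k(x) / marginal(x), where marginal(x) = Σ_j P(Z=j)·f_j(x).
Evaluate each component's likelihood at the observed value:
  f_1 = 0.328017
  f_2 = 0.248525
  f_3 = 0.138519
Multiply by the mixture weights:
  P(Z=1)·f_1 = 0.16 × 0.328017 = 0.0524827
  P(Z=2)·f_2 = 0.34 × 0.248525 = 0.0844984
  P(Z=3)·f_3 = 0.50 × 0.138519 = 0.0692595
Normaliser: 0.0524827 + 0.0844984 + 0.0692595 = 0.206241
P(Subpopulation 2 | 1.1 years) = 0.0844984 / 0.206241 ≈ 0.410

0.410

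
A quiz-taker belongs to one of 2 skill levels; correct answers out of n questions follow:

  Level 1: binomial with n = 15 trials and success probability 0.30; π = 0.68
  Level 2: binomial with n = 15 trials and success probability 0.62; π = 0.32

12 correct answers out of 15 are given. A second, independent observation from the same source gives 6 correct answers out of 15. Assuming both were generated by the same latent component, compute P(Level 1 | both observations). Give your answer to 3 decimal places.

The responsibility of component k is π_k f_k(x) divided by Σ_j π_j f_j(x).
Since both observations come from the same component, the likelihood for component k is f_k(x₁)·f_k(x₂).
  p_1 = [8.29393e-05] × [0.147236] = 1.22117e-05
  p_2 = [0.0805494] × [0.0469685] = 0.00378328
Multiply by the mixture weights:
  π_1·p_1 = 0.68 × 1.22117e-05 = 8.30393e-06
  π_2·p_2 = 0.32 × 0.00378328 = 0.00121065
Normaliser: 8.30393e-06 + 0.00121065 = 0.00121896
P(Level 1 | data) = 8.30393e-06 / 0.00121896 ≈ 0.007

0.007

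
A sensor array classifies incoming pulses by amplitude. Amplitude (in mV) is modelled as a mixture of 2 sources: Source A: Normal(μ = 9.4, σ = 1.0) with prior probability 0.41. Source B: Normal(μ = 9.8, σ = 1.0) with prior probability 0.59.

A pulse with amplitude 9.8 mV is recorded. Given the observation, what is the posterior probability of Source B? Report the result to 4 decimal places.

0.6092

Posterior ∝ prior × likelihood, so P(k | x) ∝ w_k f_k(x); normalise over all components.
Evaluate each component's likelihood at the observed value:
  p_A = (1/(1.0·√(2π)))·exp(−(9.8−9.4)²/(2·1.0²)) = 0.398942·exp(-0.08000) = 0.36827
  p_B = (1/(1.0·√(2π)))·exp(−(9.8−9.8)²/(2·1.0²)) = 0.398942·exp(-0.00000) = 0.398942
Prior × likelihood for each component:
  w_A·p_A = 0.41 × 0.36827 = 0.150991
  w_B·p_B = 0.59 × 0.398942 = 0.235376
Marginal: 0.150991 + 0.235376 = 0.386367
P(Source B | data) ≈ 0.6092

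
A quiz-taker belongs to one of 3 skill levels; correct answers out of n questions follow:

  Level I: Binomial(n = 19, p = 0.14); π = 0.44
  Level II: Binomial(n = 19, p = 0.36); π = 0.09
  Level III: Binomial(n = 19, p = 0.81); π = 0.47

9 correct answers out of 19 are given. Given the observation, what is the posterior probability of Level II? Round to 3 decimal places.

By Bayes' theorem, P(k | x) = w_k f_k(x) / Σ_j w_j f_j(x).
Evaluate each component's likelihood at the observed value:
  L_I = C(19,9)·0.14^9·0.86^10 = 92378·2.0661e-08·0.221302 = 0.000422382
  L_II = C(19,9)·0.36^9·0.64^10 = 92378·0.00010156·0.0115292 = 0.108166
  L_III = C(19,9)·0.81^9·0.19^10 = 92378·0.150095·6.13107e-08 = 0.000850099
Multiply by the mixture weights:
  w_I·L_I = 0.44 × 0.000422382 = 0.000185848
  w_II·L_II = 0.09 × 0.108166 = 0.00973494
  w_III·L_III = 0.47 × 0.000850099 = 0.000399547
Normaliser: 0.000185848 + 0.00973494 + 0.000399547 = 0.0103203
Responsibility of Level II: 0.00973494 / 0.0103203 ≈ 0.943

0.943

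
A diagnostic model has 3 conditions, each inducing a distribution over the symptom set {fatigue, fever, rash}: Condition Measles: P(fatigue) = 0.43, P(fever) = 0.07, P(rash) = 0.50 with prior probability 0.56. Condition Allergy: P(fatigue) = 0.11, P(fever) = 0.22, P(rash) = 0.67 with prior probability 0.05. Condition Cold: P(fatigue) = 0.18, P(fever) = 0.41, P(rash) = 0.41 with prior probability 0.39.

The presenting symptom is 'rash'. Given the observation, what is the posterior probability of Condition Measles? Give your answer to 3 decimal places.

0.591

Posterior ∝ prior × likelihood, so P(k | x) ∝ π_k f_k(x); normalise over all components.
Categorical probabilities:
  L_Measles = 0.5
  L_Allergy = 0.67
  L_Cold = 0.41
Unnormalised posteriors:
  π_Measles·L_Measles = 0.56 × 0.5 = 0.28
  π_Allergy·L_Allergy = 0.05 × 0.67 = 0.0335
  π_Cold·L_Cold = 0.39 × 0.41 = 0.1599
Marginal: 0.28 + 0.0335 + 0.1599 = 0.4734
Responsibility of Condition Measles: 0.28 / 0.4734 ≈ 0.591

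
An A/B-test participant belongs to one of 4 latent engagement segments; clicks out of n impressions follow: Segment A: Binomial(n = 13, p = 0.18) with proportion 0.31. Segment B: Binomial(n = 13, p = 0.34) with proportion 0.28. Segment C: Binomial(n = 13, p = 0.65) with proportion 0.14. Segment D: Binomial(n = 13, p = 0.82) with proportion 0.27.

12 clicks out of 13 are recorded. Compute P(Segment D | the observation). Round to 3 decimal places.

P(component k | x) = P(Z=k)·f_k(x) / marginal(x), where marginal(x) = Σ_j P(Z=j)·f_j(x).
Evaluate each component's likelihood at the observed value:
  f_A = C(13,12)·0.18^12·0.82^1 = 13·1.15683e-09·0.82 = 1.23318e-08
  f_B = C(13,12)·0.34^12·0.66^1 = 13·2.38642e-06·0.66 = 2.04755e-05
  f_C = C(13,12)·0.65^12·0.35^1 = 13·0.00568801·0.35 = 0.0258804
  f_D = C(13,12)·0.82^12·0.18^1 = 13·0.0924201·0.18 = 0.216263
Weight by the priors:
  P(Z=A)·f_A = 0.31 × 1.23318e-08 = 3.82286e-09
  P(Z=B)·f_B = 0.28 × 2.04755e-05 = 5.73314e-06
  P(Z=C)·f_C = 0.14 × 0.0258804 = 0.00362326
  P(Z=D)·f_D = 0.27 × 0.216263 = 0.058391
Denominator: 3.82286e-09 + 5.73314e-06 + 0.00362326 + 0.058391 = 0.06202
So the posterior for Segment D is 0.058391 / 0.06202 ≈ 0.941.

0.941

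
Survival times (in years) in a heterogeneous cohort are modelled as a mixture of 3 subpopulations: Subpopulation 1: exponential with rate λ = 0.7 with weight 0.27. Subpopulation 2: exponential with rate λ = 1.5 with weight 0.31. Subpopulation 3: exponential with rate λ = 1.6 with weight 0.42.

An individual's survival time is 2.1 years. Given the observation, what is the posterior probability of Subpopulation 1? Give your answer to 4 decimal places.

0.5011

Posterior ∝ prior × likelihood, so P(k | x) ∝ P(Z=k) f_k(x); normalise over all components.
Evaluate each component's likelihood at the observed value:
  f_1 = 0.7·e^(−0.7·2.1) = 0.7·e^(−1.4700) = 0.160948
  f_2 = 1.5·e^(−1.5·2.1) = 1.5·e^(−3.1500) = 0.0642782
  f_3 = 1.6·e^(−1.6·2.1) = 1.6·e^(−3.3600) = 0.0555764
Unnormalised posteriors:
  P(Z=1)·f_1 = 0.27 × 0.160948 = 0.0434559
  P(Z=2)·f_2 = 0.31 × 0.0642782 = 0.0199262
  P(Z=3)·f_3 = 0.42 × 0.0555764 = 0.0233421
Evidence: 0.0434559 + 0.0199262 + 0.0233421 = 0.0867242
Responsibility of Subpopulation 1: 0.0434559 / 0.0867242 ≈ 0.5011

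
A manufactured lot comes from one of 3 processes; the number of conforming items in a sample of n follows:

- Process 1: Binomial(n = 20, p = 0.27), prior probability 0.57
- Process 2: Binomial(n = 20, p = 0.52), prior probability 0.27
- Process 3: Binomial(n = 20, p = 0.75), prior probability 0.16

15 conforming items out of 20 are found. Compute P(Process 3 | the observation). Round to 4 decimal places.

0.8466

By Bayes' theorem, P(k | x) = π_k f_k(x) / Σ_j π_j f_j(x).
Binomial probabilities:
  f_1 = C(20,15)·0.27^15·0.73^5 = 15504·2.95431e-09·0.207307 = 9.49543e-06
  f_2 = C(20,15)·0.52^15·0.48^5 = 15504·5.49604e-05·0.0254804 = 0.021712
  f_3 = C(20,15)·0.75^15·0.25^5 = 15504·0.0133635·0.000976562 = 0.202331
Weight by the priors:
  π_1·f_1 = 0.57 × 9.49543e-06 = 5.41239e-06
  π_2·f_2 = 0.27 × 0.021712 = 0.00586224
  π_3·f_3 = 0.16 × 0.202331 = 0.032373
Normaliser: 5.41239e-06 + 0.00586224 + 0.032373 = 0.0382406
Responsibility of Process 3: 0.032373 / 0.0382406 ≈ 0.8466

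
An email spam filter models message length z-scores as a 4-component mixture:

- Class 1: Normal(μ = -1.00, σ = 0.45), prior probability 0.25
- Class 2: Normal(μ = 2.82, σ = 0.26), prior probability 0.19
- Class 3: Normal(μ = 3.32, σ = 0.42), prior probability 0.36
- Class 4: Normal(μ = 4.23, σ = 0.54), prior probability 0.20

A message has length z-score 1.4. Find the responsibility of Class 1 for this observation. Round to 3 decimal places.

0.014

Apply Bayes' rule: the posterior for each component is proportional to its prior times its likelihood at x.
Normal densities:
  f_1 = 5.90289e-07
  f_2 = 5.11424e-07
  f_3 = 2.7525e-05
  f_4 = 8.0258e-07
Unnormalised posteriors:
  π_1·f_1 = 0.25 × 5.90289e-07 = 1.47572e-07
  π_2·f_2 = 0.19 × 5.11424e-07 = 9.71706e-08
  π_3·f_3 = 0.36 × 2.7525e-05 = 9.90898e-06
  π_4·f_4 = 0.20 × 8.0258e-07 = 1.60516e-07
Denominator: 1.47572e-07 + 9.71706e-08 + 9.90898e-06 + 1.60516e-07 = 1.03142e-05
P(Class 1 | 1.4) ≈ 0.014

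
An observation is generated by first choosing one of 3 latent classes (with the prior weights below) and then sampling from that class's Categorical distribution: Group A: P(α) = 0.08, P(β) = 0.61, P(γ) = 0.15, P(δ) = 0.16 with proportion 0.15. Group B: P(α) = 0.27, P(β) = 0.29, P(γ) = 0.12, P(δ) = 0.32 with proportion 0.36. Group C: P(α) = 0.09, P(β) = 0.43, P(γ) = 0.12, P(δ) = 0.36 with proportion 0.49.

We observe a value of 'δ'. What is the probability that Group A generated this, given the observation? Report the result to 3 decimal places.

P(component k | x) = π_k·f_k(x) / marginal(x), where marginal(x) = Σ_j π_j·f_j(x).
Component likelihoods at x = 'δ':
  L_A = P(δ | comp) = 0.16
  L_B = P(δ | comp) = 0.32
  L_C = P(δ | comp) = 0.36
Unnormalised posteriors:
  π_A·L_A = 0.15 × 0.16 = 0.024
  π_B·L_B = 0.36 × 0.32 = 0.1152
  π_C·L_C = 0.49 × 0.36 = 0.1764
Marginal: 0.024 + 0.1152 + 0.1764 = 0.3156
Responsibility of Group A: 0.024 / 0.3156 ≈ 0.076

0.076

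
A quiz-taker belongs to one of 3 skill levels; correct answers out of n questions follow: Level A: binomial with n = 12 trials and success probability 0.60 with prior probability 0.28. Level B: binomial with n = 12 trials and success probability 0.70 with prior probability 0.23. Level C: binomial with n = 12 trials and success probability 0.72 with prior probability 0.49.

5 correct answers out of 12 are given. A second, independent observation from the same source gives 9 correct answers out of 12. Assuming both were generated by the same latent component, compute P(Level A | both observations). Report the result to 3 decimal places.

P(component k | x) = π_k·f_k(x) / marginal(x), where marginal(x) = Σ_j π_j·f_j(x).
Since both observations come from the same component, the likelihood for component k is f_k(x₁)·f_k(x₂).
  p_A = [0.100902] × [0.141894] = 0.0143174
  p_B = [0.0291115] × [0.2397] = 0.00697803
  p_C = [0.0206773] × [0.251125] = 0.00519258
Multiply by the mixture weights:
  π_A·p_A = 0.28 × 0.0143174 = 0.00400888
  π_B·p_B = 0.23 × 0.00697803 = 0.00160495
  π_C·p_C = 0.49 × 0.00519258 = 0.00254436
Sum: 0.00400888 + 0.00160495 + 0.00254436 = 0.00815819
Responsibility of Level A: 0.00400888 / 0.00815819 ≈ 0.491

0.491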